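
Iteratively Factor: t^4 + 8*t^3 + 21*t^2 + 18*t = (t)*(t^3 + 8*t^2 + 21*t + 18) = t*(t + 3)*(t^2 + 5*t + 6) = t*(t + 2)*(t + 3)*(t + 3)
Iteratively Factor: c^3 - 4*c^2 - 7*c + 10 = (c - 5)*(c^2 + c - 2) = (c - 5)*(c - 1)*(c + 2)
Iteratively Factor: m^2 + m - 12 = (m - 3)*(m + 4)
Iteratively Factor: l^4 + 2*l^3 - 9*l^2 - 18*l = (l + 2)*(l^3 - 9*l) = (l - 3)*(l + 2)*(l^2 + 3*l) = l*(l - 3)*(l + 2)*(l + 3)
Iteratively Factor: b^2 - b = (b - 1)*(b)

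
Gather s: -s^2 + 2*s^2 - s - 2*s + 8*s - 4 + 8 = s^2 + 5*s + 4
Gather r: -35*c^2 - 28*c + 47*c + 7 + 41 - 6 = -35*c^2 + 19*c + 42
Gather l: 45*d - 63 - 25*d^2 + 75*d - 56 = -25*d^2 + 120*d - 119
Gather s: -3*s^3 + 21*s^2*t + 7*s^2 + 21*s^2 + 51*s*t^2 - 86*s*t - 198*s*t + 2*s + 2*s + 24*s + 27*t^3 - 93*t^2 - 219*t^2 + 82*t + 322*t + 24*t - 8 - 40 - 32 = -3*s^3 + s^2*(21*t + 28) + s*(51*t^2 - 284*t + 28) + 27*t^3 - 312*t^2 + 428*t - 80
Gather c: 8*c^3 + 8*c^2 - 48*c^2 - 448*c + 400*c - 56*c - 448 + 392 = 8*c^3 - 40*c^2 - 104*c - 56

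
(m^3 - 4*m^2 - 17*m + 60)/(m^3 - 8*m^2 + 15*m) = (m + 4)/m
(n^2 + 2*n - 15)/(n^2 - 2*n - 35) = (n - 3)/(n - 7)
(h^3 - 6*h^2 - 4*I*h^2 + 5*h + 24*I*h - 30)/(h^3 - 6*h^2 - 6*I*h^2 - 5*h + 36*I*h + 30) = (h + I)/(h - I)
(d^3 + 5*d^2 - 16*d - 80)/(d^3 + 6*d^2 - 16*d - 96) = (d + 5)/(d + 6)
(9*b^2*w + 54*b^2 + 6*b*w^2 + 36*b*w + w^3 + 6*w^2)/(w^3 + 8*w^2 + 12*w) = (9*b^2 + 6*b*w + w^2)/(w*(w + 2))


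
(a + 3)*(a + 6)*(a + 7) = a^3 + 16*a^2 + 81*a + 126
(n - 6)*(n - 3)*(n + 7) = n^3 - 2*n^2 - 45*n + 126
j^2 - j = j*(j - 1)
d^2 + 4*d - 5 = (d - 1)*(d + 5)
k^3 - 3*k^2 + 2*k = k*(k - 2)*(k - 1)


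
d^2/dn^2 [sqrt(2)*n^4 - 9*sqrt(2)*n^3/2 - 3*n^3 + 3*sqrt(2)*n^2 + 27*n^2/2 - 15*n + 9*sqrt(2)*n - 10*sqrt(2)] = 12*sqrt(2)*n^2 - 27*sqrt(2)*n - 18*n + 6*sqrt(2) + 27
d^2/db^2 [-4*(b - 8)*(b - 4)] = -8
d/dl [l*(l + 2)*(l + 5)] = 3*l^2 + 14*l + 10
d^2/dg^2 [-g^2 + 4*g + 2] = -2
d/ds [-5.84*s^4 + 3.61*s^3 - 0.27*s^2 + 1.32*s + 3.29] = -23.36*s^3 + 10.83*s^2 - 0.54*s + 1.32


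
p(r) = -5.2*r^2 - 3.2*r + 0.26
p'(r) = -10.4*r - 3.2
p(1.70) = -20.21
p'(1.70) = -20.88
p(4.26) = -107.74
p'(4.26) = -47.50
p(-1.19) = -3.30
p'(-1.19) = 9.18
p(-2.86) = -33.12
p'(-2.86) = 26.54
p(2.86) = -51.43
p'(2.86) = -32.94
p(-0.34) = 0.75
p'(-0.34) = 0.34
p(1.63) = -18.77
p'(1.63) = -20.15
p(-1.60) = -7.93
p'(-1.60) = 13.44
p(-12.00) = -710.14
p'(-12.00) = 121.60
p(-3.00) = -36.94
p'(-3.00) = 28.00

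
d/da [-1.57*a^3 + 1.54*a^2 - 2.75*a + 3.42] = -4.71*a^2 + 3.08*a - 2.75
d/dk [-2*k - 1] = -2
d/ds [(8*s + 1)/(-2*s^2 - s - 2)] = (-16*s^2 - 8*s + (4*s + 1)*(8*s + 1) - 16)/(2*s^2 + s + 2)^2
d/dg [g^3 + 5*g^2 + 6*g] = 3*g^2 + 10*g + 6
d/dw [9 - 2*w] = -2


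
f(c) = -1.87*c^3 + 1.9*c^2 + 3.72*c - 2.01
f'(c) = -5.61*c^2 + 3.8*c + 3.72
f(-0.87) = -2.58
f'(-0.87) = -3.83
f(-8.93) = 1447.95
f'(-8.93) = -477.58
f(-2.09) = 15.59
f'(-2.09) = -28.73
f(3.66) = -54.63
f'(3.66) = -57.52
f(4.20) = -91.41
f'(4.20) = -79.28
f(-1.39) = 1.51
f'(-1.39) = -12.40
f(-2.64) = 35.82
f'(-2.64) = -45.41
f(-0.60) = -3.15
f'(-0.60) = -0.58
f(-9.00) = 1481.64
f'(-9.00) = -484.89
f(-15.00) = 6680.94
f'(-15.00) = -1315.53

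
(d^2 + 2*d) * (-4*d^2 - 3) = -4*d^4 - 8*d^3 - 3*d^2 - 6*d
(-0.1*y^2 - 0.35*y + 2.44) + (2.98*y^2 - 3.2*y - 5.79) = 2.88*y^2 - 3.55*y - 3.35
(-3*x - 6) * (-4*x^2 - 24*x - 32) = 12*x^3 + 96*x^2 + 240*x + 192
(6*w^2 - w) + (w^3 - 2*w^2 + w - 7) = w^3 + 4*w^2 - 7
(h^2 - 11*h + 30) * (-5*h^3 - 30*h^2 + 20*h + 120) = -5*h^5 + 25*h^4 + 200*h^3 - 1000*h^2 - 720*h + 3600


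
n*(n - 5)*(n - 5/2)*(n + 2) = n^4 - 11*n^3/2 - 5*n^2/2 + 25*n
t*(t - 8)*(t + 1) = t^3 - 7*t^2 - 8*t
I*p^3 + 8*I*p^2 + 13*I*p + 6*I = (p + 1)*(p + 6)*(I*p + I)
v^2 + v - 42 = (v - 6)*(v + 7)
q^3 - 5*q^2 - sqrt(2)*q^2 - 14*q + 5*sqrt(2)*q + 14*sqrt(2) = (q - 7)*(q + 2)*(q - sqrt(2))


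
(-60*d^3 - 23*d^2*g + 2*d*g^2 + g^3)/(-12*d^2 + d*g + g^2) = (15*d^2 + 2*d*g - g^2)/(3*d - g)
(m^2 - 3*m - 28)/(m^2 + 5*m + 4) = (m - 7)/(m + 1)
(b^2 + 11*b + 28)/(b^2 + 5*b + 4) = (b + 7)/(b + 1)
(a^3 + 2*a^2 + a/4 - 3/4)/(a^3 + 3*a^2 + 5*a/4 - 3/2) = (a + 1)/(a + 2)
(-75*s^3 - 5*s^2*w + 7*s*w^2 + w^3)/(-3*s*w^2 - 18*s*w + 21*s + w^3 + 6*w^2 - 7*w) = (25*s^2 + 10*s*w + w^2)/(w^2 + 6*w - 7)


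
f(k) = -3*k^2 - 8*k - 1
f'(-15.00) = 82.00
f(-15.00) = -556.00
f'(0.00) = -8.00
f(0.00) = -1.00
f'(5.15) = -38.90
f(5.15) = -121.77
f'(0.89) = -13.34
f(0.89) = -10.50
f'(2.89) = -25.34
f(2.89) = -49.18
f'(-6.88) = 33.28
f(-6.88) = -87.96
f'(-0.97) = -2.18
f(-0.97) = 3.94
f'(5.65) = -41.90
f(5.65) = -141.97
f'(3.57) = -29.42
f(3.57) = -67.79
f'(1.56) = -17.36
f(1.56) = -20.78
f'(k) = -6*k - 8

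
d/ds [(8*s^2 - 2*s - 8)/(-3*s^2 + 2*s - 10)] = 2*(5*s^2 - 104*s + 18)/(9*s^4 - 12*s^3 + 64*s^2 - 40*s + 100)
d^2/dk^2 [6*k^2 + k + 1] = 12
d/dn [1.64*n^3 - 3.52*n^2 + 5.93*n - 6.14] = 4.92*n^2 - 7.04*n + 5.93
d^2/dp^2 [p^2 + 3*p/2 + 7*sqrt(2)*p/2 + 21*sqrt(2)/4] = 2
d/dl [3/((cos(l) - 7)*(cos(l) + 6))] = 3*(-sin(l) + sin(2*l))/((cos(l) - 7)^2*(cos(l) + 6)^2)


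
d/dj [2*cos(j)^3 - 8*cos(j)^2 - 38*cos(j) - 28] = 2*(-3*cos(j)^2 + 8*cos(j) + 19)*sin(j)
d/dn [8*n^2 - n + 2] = 16*n - 1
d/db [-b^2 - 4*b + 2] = -2*b - 4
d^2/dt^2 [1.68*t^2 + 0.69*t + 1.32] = 3.36000000000000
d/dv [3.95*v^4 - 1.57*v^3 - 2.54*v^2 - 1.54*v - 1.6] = 15.8*v^3 - 4.71*v^2 - 5.08*v - 1.54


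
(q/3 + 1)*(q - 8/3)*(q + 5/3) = q^3/3 + 2*q^2/3 - 67*q/27 - 40/9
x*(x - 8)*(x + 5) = x^3 - 3*x^2 - 40*x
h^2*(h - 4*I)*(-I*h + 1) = -I*h^4 - 3*h^3 - 4*I*h^2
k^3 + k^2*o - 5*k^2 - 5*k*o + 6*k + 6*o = (k - 3)*(k - 2)*(k + o)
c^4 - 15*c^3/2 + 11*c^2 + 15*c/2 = c*(c - 5)*(c - 3)*(c + 1/2)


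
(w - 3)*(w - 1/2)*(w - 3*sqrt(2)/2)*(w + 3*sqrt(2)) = w^4 - 7*w^3/2 + 3*sqrt(2)*w^3/2 - 15*w^2/2 - 21*sqrt(2)*w^2/4 + 9*sqrt(2)*w/4 + 63*w/2 - 27/2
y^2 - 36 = (y - 6)*(y + 6)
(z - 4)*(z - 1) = z^2 - 5*z + 4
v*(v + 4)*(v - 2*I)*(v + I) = v^4 + 4*v^3 - I*v^3 + 2*v^2 - 4*I*v^2 + 8*v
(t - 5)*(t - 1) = t^2 - 6*t + 5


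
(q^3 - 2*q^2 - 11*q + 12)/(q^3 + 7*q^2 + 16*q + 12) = (q^2 - 5*q + 4)/(q^2 + 4*q + 4)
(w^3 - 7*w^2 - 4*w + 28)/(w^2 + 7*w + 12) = (w^3 - 7*w^2 - 4*w + 28)/(w^2 + 7*w + 12)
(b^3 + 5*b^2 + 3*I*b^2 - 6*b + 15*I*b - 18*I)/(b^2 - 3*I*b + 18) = (b^2 + 5*b - 6)/(b - 6*I)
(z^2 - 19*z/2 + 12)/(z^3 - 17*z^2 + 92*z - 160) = (z - 3/2)/(z^2 - 9*z + 20)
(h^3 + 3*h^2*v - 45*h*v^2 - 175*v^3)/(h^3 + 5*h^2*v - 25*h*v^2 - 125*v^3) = (-h + 7*v)/(-h + 5*v)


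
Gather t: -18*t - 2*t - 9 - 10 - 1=-20*t - 20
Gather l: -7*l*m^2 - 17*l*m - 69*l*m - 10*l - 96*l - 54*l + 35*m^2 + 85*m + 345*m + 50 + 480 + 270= l*(-7*m^2 - 86*m - 160) + 35*m^2 + 430*m + 800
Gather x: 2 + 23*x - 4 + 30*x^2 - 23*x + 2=30*x^2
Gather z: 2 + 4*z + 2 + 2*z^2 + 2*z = 2*z^2 + 6*z + 4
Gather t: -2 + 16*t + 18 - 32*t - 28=-16*t - 12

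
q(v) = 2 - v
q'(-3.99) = -1.00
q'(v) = -1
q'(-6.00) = -1.00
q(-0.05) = 2.05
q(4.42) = -2.42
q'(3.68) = -1.00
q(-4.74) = 6.74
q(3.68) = -1.68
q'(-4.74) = -1.00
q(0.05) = 1.95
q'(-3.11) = -1.00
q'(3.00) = -1.00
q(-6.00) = 8.00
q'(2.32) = -1.00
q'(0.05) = -1.00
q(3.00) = -1.00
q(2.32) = -0.32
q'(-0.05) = -1.00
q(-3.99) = 5.99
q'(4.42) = -1.00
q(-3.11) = 5.11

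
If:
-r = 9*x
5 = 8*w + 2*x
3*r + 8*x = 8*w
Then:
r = 45/17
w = 95/136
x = -5/17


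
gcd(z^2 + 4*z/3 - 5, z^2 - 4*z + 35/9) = z - 5/3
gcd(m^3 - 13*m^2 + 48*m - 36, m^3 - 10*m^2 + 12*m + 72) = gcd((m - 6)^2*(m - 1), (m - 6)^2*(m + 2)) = m^2 - 12*m + 36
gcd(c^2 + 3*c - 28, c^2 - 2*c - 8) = c - 4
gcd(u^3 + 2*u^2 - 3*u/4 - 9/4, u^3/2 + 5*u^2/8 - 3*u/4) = 1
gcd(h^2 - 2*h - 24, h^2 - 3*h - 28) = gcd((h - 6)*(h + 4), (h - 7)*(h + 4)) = h + 4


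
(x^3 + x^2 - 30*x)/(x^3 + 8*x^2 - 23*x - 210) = x/(x + 7)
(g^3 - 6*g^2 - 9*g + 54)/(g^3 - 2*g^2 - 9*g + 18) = (g - 6)/(g - 2)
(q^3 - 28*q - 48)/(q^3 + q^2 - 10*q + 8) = (q^2 - 4*q - 12)/(q^2 - 3*q + 2)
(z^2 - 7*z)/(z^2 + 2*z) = (z - 7)/(z + 2)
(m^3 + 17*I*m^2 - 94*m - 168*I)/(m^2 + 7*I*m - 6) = (m^2 + 11*I*m - 28)/(m + I)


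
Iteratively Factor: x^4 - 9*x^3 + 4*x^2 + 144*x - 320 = (x + 4)*(x^3 - 13*x^2 + 56*x - 80) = (x - 4)*(x + 4)*(x^2 - 9*x + 20) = (x - 4)^2*(x + 4)*(x - 5)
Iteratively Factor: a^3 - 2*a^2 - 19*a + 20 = (a - 1)*(a^2 - a - 20) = (a - 1)*(a + 4)*(a - 5)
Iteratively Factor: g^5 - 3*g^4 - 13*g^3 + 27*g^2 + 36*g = (g + 3)*(g^4 - 6*g^3 + 5*g^2 + 12*g) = g*(g + 3)*(g^3 - 6*g^2 + 5*g + 12) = g*(g - 4)*(g + 3)*(g^2 - 2*g - 3) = g*(g - 4)*(g + 1)*(g + 3)*(g - 3)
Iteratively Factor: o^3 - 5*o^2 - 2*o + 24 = (o + 2)*(o^2 - 7*o + 12) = (o - 3)*(o + 2)*(o - 4)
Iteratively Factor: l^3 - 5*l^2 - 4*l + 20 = (l - 2)*(l^2 - 3*l - 10) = (l - 5)*(l - 2)*(l + 2)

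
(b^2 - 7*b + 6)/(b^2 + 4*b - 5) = (b - 6)/(b + 5)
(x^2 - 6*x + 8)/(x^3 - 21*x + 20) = (x - 2)/(x^2 + 4*x - 5)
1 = 1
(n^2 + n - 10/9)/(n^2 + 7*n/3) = (9*n^2 + 9*n - 10)/(3*n*(3*n + 7))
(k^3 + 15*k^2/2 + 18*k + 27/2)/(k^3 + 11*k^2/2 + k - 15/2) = (k^2 + 6*k + 9)/(k^2 + 4*k - 5)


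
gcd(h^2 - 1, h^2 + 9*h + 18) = 1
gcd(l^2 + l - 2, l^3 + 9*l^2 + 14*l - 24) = l - 1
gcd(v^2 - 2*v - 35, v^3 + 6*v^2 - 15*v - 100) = v + 5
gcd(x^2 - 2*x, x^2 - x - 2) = x - 2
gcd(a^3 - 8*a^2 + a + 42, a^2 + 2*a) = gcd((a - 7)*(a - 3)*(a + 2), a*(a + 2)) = a + 2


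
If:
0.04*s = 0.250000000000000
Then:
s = 6.25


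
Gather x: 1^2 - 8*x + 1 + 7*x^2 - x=7*x^2 - 9*x + 2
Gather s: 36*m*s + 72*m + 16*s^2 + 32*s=72*m + 16*s^2 + s*(36*m + 32)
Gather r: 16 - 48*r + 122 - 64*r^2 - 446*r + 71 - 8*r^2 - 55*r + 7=-72*r^2 - 549*r + 216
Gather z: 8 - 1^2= 7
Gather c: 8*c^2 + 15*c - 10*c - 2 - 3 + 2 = 8*c^2 + 5*c - 3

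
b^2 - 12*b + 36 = (b - 6)^2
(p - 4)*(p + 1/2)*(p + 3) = p^3 - p^2/2 - 25*p/2 - 6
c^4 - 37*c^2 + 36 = (c - 6)*(c - 1)*(c + 1)*(c + 6)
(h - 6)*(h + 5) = h^2 - h - 30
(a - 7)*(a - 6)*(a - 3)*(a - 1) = a^4 - 17*a^3 + 97*a^2 - 207*a + 126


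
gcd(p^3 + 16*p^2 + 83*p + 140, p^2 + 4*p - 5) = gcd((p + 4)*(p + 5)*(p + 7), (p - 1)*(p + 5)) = p + 5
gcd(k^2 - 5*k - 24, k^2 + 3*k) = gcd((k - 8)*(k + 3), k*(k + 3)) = k + 3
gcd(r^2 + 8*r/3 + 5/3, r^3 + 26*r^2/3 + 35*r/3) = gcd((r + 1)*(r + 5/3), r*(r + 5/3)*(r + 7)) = r + 5/3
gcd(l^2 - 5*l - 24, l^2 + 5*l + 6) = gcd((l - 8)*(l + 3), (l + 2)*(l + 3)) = l + 3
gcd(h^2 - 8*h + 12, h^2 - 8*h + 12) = h^2 - 8*h + 12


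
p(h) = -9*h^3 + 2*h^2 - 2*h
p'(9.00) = -2153.00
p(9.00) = -6417.00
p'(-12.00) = -3938.00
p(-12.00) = 15864.00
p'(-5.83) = -943.02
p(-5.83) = 1863.04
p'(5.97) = -940.42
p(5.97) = -1855.64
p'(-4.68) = -612.08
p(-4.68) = 975.69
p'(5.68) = -850.36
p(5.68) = -1596.09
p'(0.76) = -14.56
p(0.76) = -4.32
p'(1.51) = -57.52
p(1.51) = -29.45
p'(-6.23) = -1074.87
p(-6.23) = 2266.33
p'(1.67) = -70.62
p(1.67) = -39.68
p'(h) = -27*h^2 + 4*h - 2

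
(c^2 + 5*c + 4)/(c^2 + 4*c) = (c + 1)/c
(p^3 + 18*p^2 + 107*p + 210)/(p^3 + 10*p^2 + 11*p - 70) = (p + 6)/(p - 2)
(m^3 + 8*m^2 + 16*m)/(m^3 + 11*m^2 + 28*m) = (m + 4)/(m + 7)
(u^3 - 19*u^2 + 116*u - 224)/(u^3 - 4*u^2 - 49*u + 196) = (u - 8)/(u + 7)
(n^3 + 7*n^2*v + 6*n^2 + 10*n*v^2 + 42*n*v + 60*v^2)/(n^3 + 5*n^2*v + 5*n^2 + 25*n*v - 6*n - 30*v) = (n + 2*v)/(n - 1)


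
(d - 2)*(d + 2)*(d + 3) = d^3 + 3*d^2 - 4*d - 12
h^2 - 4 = (h - 2)*(h + 2)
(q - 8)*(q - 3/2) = q^2 - 19*q/2 + 12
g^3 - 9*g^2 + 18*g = g*(g - 6)*(g - 3)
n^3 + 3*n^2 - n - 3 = (n - 1)*(n + 1)*(n + 3)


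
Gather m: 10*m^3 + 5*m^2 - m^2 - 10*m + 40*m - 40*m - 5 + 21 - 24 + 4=10*m^3 + 4*m^2 - 10*m - 4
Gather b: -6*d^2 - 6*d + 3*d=-6*d^2 - 3*d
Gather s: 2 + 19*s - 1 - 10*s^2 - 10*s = -10*s^2 + 9*s + 1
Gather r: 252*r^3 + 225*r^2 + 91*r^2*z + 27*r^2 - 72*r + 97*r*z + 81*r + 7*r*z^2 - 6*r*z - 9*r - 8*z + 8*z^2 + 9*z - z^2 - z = 252*r^3 + r^2*(91*z + 252) + r*(7*z^2 + 91*z) + 7*z^2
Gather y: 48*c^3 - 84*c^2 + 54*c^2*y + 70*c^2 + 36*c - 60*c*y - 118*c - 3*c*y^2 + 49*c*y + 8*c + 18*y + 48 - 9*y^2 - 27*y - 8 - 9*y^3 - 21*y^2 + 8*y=48*c^3 - 14*c^2 - 74*c - 9*y^3 + y^2*(-3*c - 30) + y*(54*c^2 - 11*c - 1) + 40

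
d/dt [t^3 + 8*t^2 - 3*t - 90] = 3*t^2 + 16*t - 3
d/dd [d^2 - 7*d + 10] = 2*d - 7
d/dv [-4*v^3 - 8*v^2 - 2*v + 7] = -12*v^2 - 16*v - 2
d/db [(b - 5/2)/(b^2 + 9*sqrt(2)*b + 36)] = (b^2 + 9*sqrt(2)*b - (2*b - 5)*(2*b + 9*sqrt(2))/2 + 36)/(b^2 + 9*sqrt(2)*b + 36)^2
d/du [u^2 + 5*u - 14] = 2*u + 5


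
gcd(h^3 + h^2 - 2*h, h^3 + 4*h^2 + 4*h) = h^2 + 2*h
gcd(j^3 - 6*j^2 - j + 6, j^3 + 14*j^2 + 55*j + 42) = j + 1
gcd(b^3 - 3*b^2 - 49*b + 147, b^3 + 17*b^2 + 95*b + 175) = b + 7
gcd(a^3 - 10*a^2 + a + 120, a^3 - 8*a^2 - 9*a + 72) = a^2 - 5*a - 24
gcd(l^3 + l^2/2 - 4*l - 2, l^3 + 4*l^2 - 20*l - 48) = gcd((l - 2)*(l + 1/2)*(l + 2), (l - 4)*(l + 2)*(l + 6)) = l + 2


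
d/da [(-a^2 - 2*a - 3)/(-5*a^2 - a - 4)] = (-9*a^2 - 22*a + 5)/(25*a^4 + 10*a^3 + 41*a^2 + 8*a + 16)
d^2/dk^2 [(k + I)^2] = 2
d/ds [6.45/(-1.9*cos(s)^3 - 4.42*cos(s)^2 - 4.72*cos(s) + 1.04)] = (36.765*sin(s)^2 - 57.018*cos(s) - 67.209)*sin(s)/(1.9*cos(s)^3 + 4.42*cos(s)^2 + 4.72*cos(s) - 1.04)^2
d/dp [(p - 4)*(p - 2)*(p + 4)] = 3*p^2 - 4*p - 16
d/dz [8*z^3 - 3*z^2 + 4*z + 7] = 24*z^2 - 6*z + 4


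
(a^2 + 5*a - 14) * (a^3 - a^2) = a^5 + 4*a^4 - 19*a^3 + 14*a^2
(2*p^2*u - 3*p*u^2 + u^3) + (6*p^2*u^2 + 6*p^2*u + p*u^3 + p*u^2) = 6*p^2*u^2 + 8*p^2*u + p*u^3 - 2*p*u^2 + u^3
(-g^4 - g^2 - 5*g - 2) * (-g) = g^5 + g^3 + 5*g^2 + 2*g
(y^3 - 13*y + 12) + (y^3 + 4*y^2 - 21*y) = 2*y^3 + 4*y^2 - 34*y + 12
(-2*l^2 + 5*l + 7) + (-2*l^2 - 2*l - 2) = -4*l^2 + 3*l + 5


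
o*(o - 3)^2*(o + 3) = o^4 - 3*o^3 - 9*o^2 + 27*o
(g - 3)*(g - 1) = g^2 - 4*g + 3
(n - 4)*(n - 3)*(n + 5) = n^3 - 2*n^2 - 23*n + 60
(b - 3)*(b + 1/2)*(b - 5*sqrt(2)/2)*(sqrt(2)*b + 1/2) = sqrt(2)*b^4 - 9*b^3/2 - 5*sqrt(2)*b^3/2 - 11*sqrt(2)*b^2/4 + 45*b^2/4 + 25*sqrt(2)*b/8 + 27*b/4 + 15*sqrt(2)/8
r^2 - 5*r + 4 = (r - 4)*(r - 1)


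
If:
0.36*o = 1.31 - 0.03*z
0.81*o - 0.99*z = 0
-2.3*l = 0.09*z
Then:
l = -0.11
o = 3.41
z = 2.79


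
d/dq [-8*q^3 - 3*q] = -24*q^2 - 3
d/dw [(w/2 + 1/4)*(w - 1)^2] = 3*w*(w - 1)/2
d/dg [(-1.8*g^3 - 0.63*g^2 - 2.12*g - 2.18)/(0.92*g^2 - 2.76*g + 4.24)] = (-1.656*g^4 + 9.936*g^3 - 19.2068*g^2 - 1.3312*g - 15.0056)/(0.8464*g^4 - 5.0784*g^3 + 15.4192*g^2 - 23.4048*g + 17.9776)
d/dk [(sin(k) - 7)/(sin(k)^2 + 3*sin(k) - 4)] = (14*sin(k) + cos(k)^2 + 16)*cos(k)/((sin(k) - 1)^2*(sin(k) + 4)^2)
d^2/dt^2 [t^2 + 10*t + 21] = 2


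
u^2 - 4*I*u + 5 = (u - 5*I)*(u + I)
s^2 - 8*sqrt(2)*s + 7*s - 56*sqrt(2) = (s + 7)*(s - 8*sqrt(2))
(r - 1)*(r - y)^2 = r^3 - 2*r^2*y - r^2 + r*y^2 + 2*r*y - y^2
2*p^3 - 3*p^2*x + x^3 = (-p + x)^2*(2*p + x)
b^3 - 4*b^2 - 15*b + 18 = (b - 6)*(b - 1)*(b + 3)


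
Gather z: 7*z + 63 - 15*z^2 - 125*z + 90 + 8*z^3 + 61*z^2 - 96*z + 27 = 8*z^3 + 46*z^2 - 214*z + 180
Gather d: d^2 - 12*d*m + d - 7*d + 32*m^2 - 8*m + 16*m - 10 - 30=d^2 + d*(-12*m - 6) + 32*m^2 + 8*m - 40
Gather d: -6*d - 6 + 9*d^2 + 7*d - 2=9*d^2 + d - 8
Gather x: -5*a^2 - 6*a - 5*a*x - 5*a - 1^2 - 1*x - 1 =-5*a^2 - 11*a + x*(-5*a - 1) - 2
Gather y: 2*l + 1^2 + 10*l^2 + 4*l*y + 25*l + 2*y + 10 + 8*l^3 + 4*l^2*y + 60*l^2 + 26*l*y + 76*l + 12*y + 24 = 8*l^3 + 70*l^2 + 103*l + y*(4*l^2 + 30*l + 14) + 35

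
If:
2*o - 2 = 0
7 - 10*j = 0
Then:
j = 7/10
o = 1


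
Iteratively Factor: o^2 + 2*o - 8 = (o + 4)*(o - 2)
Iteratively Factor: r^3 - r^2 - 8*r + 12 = (r - 2)*(r^2 + r - 6) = (r - 2)*(r + 3)*(r - 2)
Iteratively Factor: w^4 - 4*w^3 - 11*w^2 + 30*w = (w + 3)*(w^3 - 7*w^2 + 10*w) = (w - 5)*(w + 3)*(w^2 - 2*w) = (w - 5)*(w - 2)*(w + 3)*(w)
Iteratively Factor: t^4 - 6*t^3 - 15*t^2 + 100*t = (t - 5)*(t^3 - t^2 - 20*t) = (t - 5)^2*(t^2 + 4*t) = (t - 5)^2*(t + 4)*(t)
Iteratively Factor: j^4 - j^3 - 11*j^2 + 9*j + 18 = (j - 3)*(j^3 + 2*j^2 - 5*j - 6) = (j - 3)*(j + 3)*(j^2 - j - 2) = (j - 3)*(j + 1)*(j + 3)*(j - 2)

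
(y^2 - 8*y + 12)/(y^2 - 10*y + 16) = (y - 6)/(y - 8)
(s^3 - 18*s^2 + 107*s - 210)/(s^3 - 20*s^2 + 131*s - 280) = (s - 6)/(s - 8)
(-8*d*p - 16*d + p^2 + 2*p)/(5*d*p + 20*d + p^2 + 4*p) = (-8*d*p - 16*d + p^2 + 2*p)/(5*d*p + 20*d + p^2 + 4*p)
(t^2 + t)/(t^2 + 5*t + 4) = t/(t + 4)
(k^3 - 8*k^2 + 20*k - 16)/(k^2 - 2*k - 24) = (-k^3 + 8*k^2 - 20*k + 16)/(-k^2 + 2*k + 24)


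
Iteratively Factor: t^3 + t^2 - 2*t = (t + 2)*(t^2 - t) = (t - 1)*(t + 2)*(t)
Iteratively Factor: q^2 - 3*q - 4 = (q + 1)*(q - 4)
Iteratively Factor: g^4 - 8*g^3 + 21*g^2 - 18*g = (g - 3)*(g^3 - 5*g^2 + 6*g) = (g - 3)^2*(g^2 - 2*g) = (g - 3)^2*(g - 2)*(g)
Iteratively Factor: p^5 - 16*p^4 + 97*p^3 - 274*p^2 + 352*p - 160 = (p - 4)*(p^4 - 12*p^3 + 49*p^2 - 78*p + 40) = (p - 4)^2*(p^3 - 8*p^2 + 17*p - 10) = (p - 4)^2*(p - 2)*(p^2 - 6*p + 5) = (p - 5)*(p - 4)^2*(p - 2)*(p - 1)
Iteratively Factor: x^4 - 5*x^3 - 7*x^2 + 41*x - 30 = (x - 1)*(x^3 - 4*x^2 - 11*x + 30) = (x - 5)*(x - 1)*(x^2 + x - 6) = (x - 5)*(x - 1)*(x + 3)*(x - 2)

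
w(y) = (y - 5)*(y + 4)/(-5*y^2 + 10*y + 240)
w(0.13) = -0.08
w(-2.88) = -0.05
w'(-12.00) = -0.00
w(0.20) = -0.08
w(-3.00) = -0.05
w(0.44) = -0.08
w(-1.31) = -0.08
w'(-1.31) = -0.01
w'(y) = (y - 5)*(y + 4)*(10*y - 10)/(-5*y^2 + 10*y + 240)^2 + (y - 5)/(-5*y^2 + 10*y + 240) + (y + 4)/(-5*y^2 + 10*y + 240)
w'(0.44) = 0.00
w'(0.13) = -0.00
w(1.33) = -0.08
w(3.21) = -0.06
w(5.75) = 0.06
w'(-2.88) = -0.03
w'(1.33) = 0.01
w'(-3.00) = -0.03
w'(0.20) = 0.00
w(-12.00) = -0.23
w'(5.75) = 0.10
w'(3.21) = 0.02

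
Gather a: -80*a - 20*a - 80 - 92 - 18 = -100*a - 190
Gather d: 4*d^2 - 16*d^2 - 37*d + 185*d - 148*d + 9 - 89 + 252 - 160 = 12 - 12*d^2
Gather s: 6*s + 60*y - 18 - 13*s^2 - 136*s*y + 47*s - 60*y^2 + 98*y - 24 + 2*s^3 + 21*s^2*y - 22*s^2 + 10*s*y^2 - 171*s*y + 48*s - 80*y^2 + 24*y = 2*s^3 + s^2*(21*y - 35) + s*(10*y^2 - 307*y + 101) - 140*y^2 + 182*y - 42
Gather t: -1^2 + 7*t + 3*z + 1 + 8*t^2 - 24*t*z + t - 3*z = 8*t^2 + t*(8 - 24*z)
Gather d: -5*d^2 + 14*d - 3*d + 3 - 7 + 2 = -5*d^2 + 11*d - 2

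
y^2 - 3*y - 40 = (y - 8)*(y + 5)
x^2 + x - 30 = (x - 5)*(x + 6)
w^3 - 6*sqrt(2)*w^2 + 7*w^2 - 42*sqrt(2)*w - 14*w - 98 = (w + 7)*(w - 7*sqrt(2))*(w + sqrt(2))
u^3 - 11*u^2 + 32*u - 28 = (u - 7)*(u - 2)^2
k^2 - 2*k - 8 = (k - 4)*(k + 2)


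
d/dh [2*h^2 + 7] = 4*h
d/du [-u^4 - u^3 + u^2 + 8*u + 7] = -4*u^3 - 3*u^2 + 2*u + 8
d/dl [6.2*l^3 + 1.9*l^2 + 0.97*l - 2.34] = 18.6*l^2 + 3.8*l + 0.97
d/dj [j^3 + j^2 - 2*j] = 3*j^2 + 2*j - 2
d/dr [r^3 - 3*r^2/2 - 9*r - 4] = 3*r^2 - 3*r - 9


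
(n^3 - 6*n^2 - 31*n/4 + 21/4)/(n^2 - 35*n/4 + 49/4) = (4*n^2 + 4*n - 3)/(4*n - 7)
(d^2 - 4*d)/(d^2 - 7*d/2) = 2*(d - 4)/(2*d - 7)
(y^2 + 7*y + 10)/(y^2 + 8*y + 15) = (y + 2)/(y + 3)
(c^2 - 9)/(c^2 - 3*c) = (c + 3)/c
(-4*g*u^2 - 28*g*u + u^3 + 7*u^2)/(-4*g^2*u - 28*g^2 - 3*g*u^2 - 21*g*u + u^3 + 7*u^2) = u/(g + u)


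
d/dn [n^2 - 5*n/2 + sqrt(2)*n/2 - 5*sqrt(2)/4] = 2*n - 5/2 + sqrt(2)/2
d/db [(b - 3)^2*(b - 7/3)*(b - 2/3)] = 4*b^3 - 27*b^2 + 514*b/9 - 109/3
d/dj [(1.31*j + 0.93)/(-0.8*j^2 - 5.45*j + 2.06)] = (1.048*j^2 + 1.488*j + 7.7671)/(0.64*j^4 + 8.72*j^3 + 26.4065*j^2 - 22.454*j + 4.2436)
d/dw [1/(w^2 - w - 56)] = (1 - 2*w)/(-w^2 + w + 56)^2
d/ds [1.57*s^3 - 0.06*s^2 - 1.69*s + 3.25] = 4.71*s^2 - 0.12*s - 1.69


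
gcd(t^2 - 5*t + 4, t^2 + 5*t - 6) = t - 1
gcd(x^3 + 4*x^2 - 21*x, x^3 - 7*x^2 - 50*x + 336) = x + 7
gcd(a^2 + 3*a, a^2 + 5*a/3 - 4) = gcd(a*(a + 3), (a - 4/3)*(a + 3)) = a + 3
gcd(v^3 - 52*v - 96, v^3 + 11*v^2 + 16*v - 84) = v + 6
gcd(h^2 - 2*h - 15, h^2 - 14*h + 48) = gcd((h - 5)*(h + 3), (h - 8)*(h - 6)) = 1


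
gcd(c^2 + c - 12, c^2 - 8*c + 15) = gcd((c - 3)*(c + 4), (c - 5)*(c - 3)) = c - 3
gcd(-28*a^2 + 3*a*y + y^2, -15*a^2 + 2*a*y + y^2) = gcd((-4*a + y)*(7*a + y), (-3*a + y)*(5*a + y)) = 1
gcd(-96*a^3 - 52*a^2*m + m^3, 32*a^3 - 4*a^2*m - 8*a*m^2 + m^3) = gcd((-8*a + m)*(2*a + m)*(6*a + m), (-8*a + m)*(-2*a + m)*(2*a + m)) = 16*a^2 + 6*a*m - m^2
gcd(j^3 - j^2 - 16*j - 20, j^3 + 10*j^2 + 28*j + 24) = j^2 + 4*j + 4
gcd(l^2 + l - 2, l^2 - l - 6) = l + 2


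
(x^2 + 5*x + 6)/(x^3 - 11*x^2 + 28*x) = (x^2 + 5*x + 6)/(x*(x^2 - 11*x + 28))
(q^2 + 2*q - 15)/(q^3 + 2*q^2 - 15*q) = 1/q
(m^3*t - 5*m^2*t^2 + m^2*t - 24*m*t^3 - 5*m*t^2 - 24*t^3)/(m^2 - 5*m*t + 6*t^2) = t*(m^3 - 5*m^2*t + m^2 - 24*m*t^2 - 5*m*t - 24*t^2)/(m^2 - 5*m*t + 6*t^2)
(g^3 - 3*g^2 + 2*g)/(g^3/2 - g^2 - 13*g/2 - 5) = 2*g*(-g^2 + 3*g - 2)/(-g^3 + 2*g^2 + 13*g + 10)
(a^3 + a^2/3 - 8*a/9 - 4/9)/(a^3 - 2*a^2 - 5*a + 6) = (a^2 + 4*a/3 + 4/9)/(a^2 - a - 6)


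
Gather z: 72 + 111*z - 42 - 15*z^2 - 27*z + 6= -15*z^2 + 84*z + 36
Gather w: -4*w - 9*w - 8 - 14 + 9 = -13*w - 13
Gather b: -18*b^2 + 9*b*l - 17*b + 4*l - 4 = -18*b^2 + b*(9*l - 17) + 4*l - 4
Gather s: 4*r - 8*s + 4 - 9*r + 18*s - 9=-5*r + 10*s - 5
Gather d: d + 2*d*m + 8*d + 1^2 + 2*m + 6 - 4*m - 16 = d*(2*m + 9) - 2*m - 9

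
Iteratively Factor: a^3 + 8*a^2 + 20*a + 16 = (a + 2)*(a^2 + 6*a + 8) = (a + 2)^2*(a + 4)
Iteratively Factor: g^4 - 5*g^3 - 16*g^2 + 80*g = (g - 5)*(g^3 - 16*g) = g*(g - 5)*(g^2 - 16) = g*(g - 5)*(g - 4)*(g + 4)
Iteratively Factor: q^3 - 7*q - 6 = (q + 2)*(q^2 - 2*q - 3) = (q - 3)*(q + 2)*(q + 1)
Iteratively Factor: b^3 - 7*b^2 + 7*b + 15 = (b - 3)*(b^2 - 4*b - 5) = (b - 3)*(b + 1)*(b - 5)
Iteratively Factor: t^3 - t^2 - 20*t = (t + 4)*(t^2 - 5*t) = (t - 5)*(t + 4)*(t)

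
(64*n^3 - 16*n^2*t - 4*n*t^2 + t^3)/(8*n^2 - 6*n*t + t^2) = (-16*n^2 + t^2)/(-2*n + t)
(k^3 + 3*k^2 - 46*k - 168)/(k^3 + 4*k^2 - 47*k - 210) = (k + 4)/(k + 5)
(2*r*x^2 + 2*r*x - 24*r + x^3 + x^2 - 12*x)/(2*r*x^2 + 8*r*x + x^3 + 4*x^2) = (x - 3)/x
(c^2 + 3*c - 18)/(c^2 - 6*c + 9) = (c + 6)/(c - 3)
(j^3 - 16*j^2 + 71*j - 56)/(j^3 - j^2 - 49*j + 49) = (j - 8)/(j + 7)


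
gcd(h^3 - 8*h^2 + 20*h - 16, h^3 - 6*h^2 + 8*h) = h^2 - 6*h + 8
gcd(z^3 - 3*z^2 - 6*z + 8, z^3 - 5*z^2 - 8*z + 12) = z^2 + z - 2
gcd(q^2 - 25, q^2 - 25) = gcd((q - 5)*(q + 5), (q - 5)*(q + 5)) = q^2 - 25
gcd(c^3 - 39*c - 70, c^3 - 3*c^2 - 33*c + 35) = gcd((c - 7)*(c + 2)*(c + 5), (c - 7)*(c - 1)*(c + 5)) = c^2 - 2*c - 35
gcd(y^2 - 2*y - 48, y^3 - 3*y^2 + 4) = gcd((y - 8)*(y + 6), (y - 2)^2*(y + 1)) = 1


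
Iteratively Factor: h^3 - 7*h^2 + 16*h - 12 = (h - 2)*(h^2 - 5*h + 6) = (h - 3)*(h - 2)*(h - 2)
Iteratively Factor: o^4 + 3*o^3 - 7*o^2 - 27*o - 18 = (o + 2)*(o^3 + o^2 - 9*o - 9) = (o + 1)*(o + 2)*(o^2 - 9) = (o + 1)*(o + 2)*(o + 3)*(o - 3)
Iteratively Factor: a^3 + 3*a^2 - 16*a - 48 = (a + 4)*(a^2 - a - 12) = (a - 4)*(a + 4)*(a + 3)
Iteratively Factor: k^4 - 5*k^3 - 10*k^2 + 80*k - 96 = (k - 3)*(k^3 - 2*k^2 - 16*k + 32) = (k - 3)*(k + 4)*(k^2 - 6*k + 8) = (k - 4)*(k - 3)*(k + 4)*(k - 2)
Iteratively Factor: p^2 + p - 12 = (p + 4)*(p - 3)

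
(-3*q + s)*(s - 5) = -3*q*s + 15*q + s^2 - 5*s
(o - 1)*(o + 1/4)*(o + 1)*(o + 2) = o^4 + 9*o^3/4 - o^2/2 - 9*o/4 - 1/2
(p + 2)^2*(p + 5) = p^3 + 9*p^2 + 24*p + 20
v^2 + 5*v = v*(v + 5)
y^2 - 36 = (y - 6)*(y + 6)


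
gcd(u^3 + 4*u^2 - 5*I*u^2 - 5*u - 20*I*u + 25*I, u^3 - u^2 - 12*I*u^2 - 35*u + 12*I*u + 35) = u^2 + u*(-1 - 5*I) + 5*I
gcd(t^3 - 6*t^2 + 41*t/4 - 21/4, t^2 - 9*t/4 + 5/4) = t - 1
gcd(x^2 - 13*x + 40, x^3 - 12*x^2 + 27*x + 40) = x^2 - 13*x + 40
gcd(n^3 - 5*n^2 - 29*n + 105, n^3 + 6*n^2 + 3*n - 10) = n + 5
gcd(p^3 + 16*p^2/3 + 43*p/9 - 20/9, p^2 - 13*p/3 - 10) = p + 5/3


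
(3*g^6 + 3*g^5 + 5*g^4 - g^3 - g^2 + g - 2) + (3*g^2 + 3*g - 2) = 3*g^6 + 3*g^5 + 5*g^4 - g^3 + 2*g^2 + 4*g - 4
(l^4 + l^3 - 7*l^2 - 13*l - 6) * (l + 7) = l^5 + 8*l^4 - 62*l^2 - 97*l - 42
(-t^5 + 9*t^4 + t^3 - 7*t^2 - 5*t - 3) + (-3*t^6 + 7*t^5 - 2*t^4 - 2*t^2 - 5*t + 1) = -3*t^6 + 6*t^5 + 7*t^4 + t^3 - 9*t^2 - 10*t - 2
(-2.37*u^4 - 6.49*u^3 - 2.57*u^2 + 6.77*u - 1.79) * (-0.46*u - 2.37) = 1.0902*u^5 + 8.6023*u^4 + 16.5635*u^3 + 2.9767*u^2 - 15.2215*u + 4.2423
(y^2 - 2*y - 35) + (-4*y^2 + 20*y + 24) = -3*y^2 + 18*y - 11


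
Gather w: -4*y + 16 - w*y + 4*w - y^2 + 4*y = w*(4 - y) - y^2 + 16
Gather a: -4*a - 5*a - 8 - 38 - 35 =-9*a - 81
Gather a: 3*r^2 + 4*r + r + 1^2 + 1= 3*r^2 + 5*r + 2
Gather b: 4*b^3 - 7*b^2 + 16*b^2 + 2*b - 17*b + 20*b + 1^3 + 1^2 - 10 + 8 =4*b^3 + 9*b^2 + 5*b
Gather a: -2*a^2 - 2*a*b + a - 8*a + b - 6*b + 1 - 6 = -2*a^2 + a*(-2*b - 7) - 5*b - 5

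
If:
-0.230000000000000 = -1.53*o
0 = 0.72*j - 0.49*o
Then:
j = 0.10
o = 0.15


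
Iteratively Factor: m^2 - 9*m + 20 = (m - 5)*(m - 4)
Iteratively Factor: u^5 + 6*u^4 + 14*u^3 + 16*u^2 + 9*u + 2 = (u + 1)*(u^4 + 5*u^3 + 9*u^2 + 7*u + 2) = (u + 1)^2*(u^3 + 4*u^2 + 5*u + 2) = (u + 1)^2*(u + 2)*(u^2 + 2*u + 1) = (u + 1)^3*(u + 2)*(u + 1)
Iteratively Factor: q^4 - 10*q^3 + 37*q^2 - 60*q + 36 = (q - 3)*(q^3 - 7*q^2 + 16*q - 12) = (q - 3)^2*(q^2 - 4*q + 4) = (q - 3)^2*(q - 2)*(q - 2)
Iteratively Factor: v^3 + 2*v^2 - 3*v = (v - 1)*(v^2 + 3*v) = v*(v - 1)*(v + 3)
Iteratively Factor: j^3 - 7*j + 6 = (j + 3)*(j^2 - 3*j + 2) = (j - 1)*(j + 3)*(j - 2)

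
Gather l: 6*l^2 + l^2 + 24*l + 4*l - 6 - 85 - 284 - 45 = 7*l^2 + 28*l - 420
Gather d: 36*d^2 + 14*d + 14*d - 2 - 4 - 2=36*d^2 + 28*d - 8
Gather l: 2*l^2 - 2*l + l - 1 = 2*l^2 - l - 1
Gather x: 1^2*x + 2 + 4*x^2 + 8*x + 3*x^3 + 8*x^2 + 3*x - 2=3*x^3 + 12*x^2 + 12*x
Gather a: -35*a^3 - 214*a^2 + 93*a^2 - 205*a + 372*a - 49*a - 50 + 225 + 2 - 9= -35*a^3 - 121*a^2 + 118*a + 168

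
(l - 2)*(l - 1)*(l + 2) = l^3 - l^2 - 4*l + 4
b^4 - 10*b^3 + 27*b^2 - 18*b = b*(b - 6)*(b - 3)*(b - 1)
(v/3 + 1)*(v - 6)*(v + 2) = v^3/3 - v^2/3 - 8*v - 12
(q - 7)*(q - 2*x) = q^2 - 2*q*x - 7*q + 14*x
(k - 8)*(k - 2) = k^2 - 10*k + 16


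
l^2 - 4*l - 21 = (l - 7)*(l + 3)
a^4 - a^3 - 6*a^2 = a^2*(a - 3)*(a + 2)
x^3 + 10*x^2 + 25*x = x*(x + 5)^2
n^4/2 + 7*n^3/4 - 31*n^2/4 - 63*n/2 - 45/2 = (n/2 + 1/2)*(n + 5/2)*(n - 3*sqrt(2))*(n + 3*sqrt(2))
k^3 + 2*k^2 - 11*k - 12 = (k - 3)*(k + 1)*(k + 4)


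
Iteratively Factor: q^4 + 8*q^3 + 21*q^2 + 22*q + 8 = (q + 1)*(q^3 + 7*q^2 + 14*q + 8) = (q + 1)*(q + 4)*(q^2 + 3*q + 2) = (q + 1)^2*(q + 4)*(q + 2)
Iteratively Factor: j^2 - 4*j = (j - 4)*(j)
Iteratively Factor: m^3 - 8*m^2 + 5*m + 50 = (m - 5)*(m^2 - 3*m - 10) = (m - 5)^2*(m + 2)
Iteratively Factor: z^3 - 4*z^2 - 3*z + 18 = (z - 3)*(z^2 - z - 6) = (z - 3)^2*(z + 2)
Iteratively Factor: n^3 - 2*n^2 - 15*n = (n - 5)*(n^2 + 3*n) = n*(n - 5)*(n + 3)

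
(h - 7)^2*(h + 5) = h^3 - 9*h^2 - 21*h + 245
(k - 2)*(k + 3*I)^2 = k^3 - 2*k^2 + 6*I*k^2 - 9*k - 12*I*k + 18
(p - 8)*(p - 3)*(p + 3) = p^3 - 8*p^2 - 9*p + 72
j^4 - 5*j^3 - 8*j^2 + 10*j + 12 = (j - 6)*(j + 1)*(j - sqrt(2))*(j + sqrt(2))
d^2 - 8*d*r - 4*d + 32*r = (d - 4)*(d - 8*r)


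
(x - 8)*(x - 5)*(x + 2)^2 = x^4 - 9*x^3 - 8*x^2 + 108*x + 160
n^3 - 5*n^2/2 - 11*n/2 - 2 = (n - 4)*(n + 1/2)*(n + 1)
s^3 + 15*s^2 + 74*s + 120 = (s + 4)*(s + 5)*(s + 6)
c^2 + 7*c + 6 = (c + 1)*(c + 6)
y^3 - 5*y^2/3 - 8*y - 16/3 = (y - 4)*(y + 1)*(y + 4/3)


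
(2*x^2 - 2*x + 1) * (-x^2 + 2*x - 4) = -2*x^4 + 6*x^3 - 13*x^2 + 10*x - 4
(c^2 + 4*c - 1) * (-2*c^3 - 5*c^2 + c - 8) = -2*c^5 - 13*c^4 - 17*c^3 + c^2 - 33*c + 8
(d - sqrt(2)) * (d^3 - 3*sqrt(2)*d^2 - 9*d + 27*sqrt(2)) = d^4 - 4*sqrt(2)*d^3 - 3*d^2 + 36*sqrt(2)*d - 54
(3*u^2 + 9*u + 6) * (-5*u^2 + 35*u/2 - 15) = -15*u^4 + 15*u^3/2 + 165*u^2/2 - 30*u - 90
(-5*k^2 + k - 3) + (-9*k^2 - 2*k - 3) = -14*k^2 - k - 6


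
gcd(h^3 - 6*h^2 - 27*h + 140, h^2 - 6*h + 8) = h - 4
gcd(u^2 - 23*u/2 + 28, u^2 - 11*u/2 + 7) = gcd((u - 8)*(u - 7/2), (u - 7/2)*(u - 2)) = u - 7/2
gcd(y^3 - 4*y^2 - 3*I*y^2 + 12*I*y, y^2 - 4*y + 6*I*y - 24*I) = y - 4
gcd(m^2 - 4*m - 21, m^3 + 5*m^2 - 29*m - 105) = m + 3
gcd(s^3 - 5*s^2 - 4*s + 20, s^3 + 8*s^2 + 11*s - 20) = 1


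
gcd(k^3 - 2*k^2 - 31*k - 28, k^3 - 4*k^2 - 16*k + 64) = k + 4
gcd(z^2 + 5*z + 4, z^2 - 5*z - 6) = z + 1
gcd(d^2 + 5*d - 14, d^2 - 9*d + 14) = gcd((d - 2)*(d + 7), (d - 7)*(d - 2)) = d - 2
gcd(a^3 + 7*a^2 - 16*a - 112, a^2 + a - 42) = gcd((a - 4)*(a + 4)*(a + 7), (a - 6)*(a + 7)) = a + 7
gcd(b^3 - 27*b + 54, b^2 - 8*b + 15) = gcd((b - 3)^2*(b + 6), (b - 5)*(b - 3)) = b - 3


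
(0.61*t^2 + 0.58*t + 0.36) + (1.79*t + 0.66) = 0.61*t^2 + 2.37*t + 1.02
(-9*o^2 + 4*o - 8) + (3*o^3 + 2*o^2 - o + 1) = 3*o^3 - 7*o^2 + 3*o - 7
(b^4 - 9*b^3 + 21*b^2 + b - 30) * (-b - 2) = -b^5 + 7*b^4 - 3*b^3 - 43*b^2 + 28*b + 60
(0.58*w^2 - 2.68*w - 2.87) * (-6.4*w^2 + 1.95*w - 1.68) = -3.712*w^4 + 18.283*w^3 + 12.1676*w^2 - 1.0941*w + 4.8216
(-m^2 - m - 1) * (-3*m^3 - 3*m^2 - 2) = 3*m^5 + 6*m^4 + 6*m^3 + 5*m^2 + 2*m + 2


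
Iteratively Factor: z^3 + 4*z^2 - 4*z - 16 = (z + 2)*(z^2 + 2*z - 8) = (z + 2)*(z + 4)*(z - 2)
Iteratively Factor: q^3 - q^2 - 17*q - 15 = (q + 3)*(q^2 - 4*q - 5) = (q - 5)*(q + 3)*(q + 1)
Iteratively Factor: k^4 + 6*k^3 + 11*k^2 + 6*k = (k + 1)*(k^3 + 5*k^2 + 6*k) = k*(k + 1)*(k^2 + 5*k + 6) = k*(k + 1)*(k + 2)*(k + 3)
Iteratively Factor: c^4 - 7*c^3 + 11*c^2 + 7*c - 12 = (c - 1)*(c^3 - 6*c^2 + 5*c + 12) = (c - 1)*(c + 1)*(c^2 - 7*c + 12) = (c - 3)*(c - 1)*(c + 1)*(c - 4)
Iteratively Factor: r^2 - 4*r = (r - 4)*(r)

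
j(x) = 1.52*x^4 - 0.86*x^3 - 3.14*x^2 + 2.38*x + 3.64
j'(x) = 6.08*x^3 - 2.58*x^2 - 6.28*x + 2.38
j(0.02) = 3.69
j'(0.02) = 2.25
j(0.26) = 4.04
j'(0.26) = 0.68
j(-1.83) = 11.09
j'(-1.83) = -32.03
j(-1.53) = 4.06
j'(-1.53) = -15.83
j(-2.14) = 24.47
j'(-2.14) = -55.58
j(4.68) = 587.02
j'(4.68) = 539.70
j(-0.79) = 0.82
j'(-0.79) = 2.73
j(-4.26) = 503.59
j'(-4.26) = -487.73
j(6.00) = 1689.04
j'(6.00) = 1185.10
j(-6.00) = 2032.00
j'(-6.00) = -1366.10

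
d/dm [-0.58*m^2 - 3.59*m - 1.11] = -1.16*m - 3.59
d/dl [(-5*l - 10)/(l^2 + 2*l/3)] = 15*(3*l^2 + 12*l + 4)/(l^2*(9*l^2 + 12*l + 4))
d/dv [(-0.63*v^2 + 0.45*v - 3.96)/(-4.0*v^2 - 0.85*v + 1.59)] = (2.3355*v^2 - 33.6834*v - 2.6505)/(16.0*v^4 + 6.8*v^3 - 11.9975*v^2 - 2.703*v + 2.5281)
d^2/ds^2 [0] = 0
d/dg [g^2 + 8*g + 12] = 2*g + 8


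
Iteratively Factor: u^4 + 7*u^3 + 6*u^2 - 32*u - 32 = (u + 4)*(u^3 + 3*u^2 - 6*u - 8) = (u - 2)*(u + 4)*(u^2 + 5*u + 4) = (u - 2)*(u + 1)*(u + 4)*(u + 4)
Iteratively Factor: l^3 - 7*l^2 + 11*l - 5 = (l - 1)*(l^2 - 6*l + 5) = (l - 5)*(l - 1)*(l - 1)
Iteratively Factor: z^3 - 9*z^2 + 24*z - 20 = (z - 5)*(z^2 - 4*z + 4) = (z - 5)*(z - 2)*(z - 2)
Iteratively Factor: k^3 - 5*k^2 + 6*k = (k)*(k^2 - 5*k + 6) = k*(k - 2)*(k - 3)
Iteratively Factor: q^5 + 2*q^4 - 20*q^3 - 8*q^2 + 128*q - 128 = (q + 4)*(q^4 - 2*q^3 - 12*q^2 + 40*q - 32) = (q - 2)*(q + 4)*(q^3 - 12*q + 16) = (q - 2)^2*(q + 4)*(q^2 + 2*q - 8) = (q - 2)^3*(q + 4)*(q + 4)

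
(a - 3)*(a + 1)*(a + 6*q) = a^3 + 6*a^2*q - 2*a^2 - 12*a*q - 3*a - 18*q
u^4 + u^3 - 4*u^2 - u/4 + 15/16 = (u - 3/2)*(u - 1/2)*(u + 1/2)*(u + 5/2)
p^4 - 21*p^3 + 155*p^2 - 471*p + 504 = (p - 8)*(p - 7)*(p - 3)^2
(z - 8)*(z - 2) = z^2 - 10*z + 16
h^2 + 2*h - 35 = (h - 5)*(h + 7)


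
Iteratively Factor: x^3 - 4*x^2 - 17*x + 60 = (x + 4)*(x^2 - 8*x + 15) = (x - 5)*(x + 4)*(x - 3)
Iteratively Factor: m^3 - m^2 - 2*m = (m - 2)*(m^2 + m) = m*(m - 2)*(m + 1)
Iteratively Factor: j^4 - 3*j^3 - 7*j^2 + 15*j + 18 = (j + 2)*(j^3 - 5*j^2 + 3*j + 9) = (j - 3)*(j + 2)*(j^2 - 2*j - 3) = (j - 3)*(j + 1)*(j + 2)*(j - 3)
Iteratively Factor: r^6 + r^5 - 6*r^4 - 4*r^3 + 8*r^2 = (r + 2)*(r^5 - r^4 - 4*r^3 + 4*r^2) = (r - 2)*(r + 2)*(r^4 + r^3 - 2*r^2) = r*(r - 2)*(r + 2)*(r^3 + r^2 - 2*r) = r*(r - 2)*(r + 2)^2*(r^2 - r) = r^2*(r - 2)*(r + 2)^2*(r - 1)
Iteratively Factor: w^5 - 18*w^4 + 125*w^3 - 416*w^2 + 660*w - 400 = (w - 5)*(w^4 - 13*w^3 + 60*w^2 - 116*w + 80) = (w - 5)^2*(w^3 - 8*w^2 + 20*w - 16) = (w - 5)^2*(w - 2)*(w^2 - 6*w + 8) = (w - 5)^2*(w - 4)*(w - 2)*(w - 2)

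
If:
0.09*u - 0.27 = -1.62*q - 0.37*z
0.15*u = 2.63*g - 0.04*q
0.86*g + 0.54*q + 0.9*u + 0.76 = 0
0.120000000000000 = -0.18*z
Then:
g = -0.05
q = 0.38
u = -1.02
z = -0.67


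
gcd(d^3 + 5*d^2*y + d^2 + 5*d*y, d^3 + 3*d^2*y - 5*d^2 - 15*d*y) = d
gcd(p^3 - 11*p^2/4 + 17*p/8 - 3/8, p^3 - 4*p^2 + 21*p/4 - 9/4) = p^2 - 5*p/2 + 3/2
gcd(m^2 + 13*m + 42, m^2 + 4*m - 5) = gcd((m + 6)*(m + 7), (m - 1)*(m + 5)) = 1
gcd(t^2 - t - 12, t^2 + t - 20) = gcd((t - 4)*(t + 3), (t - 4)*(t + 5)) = t - 4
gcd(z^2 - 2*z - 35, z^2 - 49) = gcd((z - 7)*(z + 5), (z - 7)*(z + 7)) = z - 7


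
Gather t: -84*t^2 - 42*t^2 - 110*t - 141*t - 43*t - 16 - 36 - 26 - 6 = -126*t^2 - 294*t - 84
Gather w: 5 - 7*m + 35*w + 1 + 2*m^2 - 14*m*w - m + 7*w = 2*m^2 - 8*m + w*(42 - 14*m) + 6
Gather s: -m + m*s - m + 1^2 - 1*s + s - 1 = m*s - 2*m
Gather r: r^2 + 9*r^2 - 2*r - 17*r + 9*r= 10*r^2 - 10*r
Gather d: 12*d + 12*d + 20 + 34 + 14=24*d + 68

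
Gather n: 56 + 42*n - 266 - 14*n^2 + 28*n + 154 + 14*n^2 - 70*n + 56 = 0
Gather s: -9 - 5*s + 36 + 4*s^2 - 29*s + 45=4*s^2 - 34*s + 72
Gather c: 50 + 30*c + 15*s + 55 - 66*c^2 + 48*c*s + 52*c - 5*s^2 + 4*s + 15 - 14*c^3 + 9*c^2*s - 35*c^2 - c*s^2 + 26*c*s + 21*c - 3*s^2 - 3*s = -14*c^3 + c^2*(9*s - 101) + c*(-s^2 + 74*s + 103) - 8*s^2 + 16*s + 120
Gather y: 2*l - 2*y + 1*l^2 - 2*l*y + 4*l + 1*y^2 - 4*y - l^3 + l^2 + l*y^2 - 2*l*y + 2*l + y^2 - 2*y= -l^3 + 2*l^2 + 8*l + y^2*(l + 2) + y*(-4*l - 8)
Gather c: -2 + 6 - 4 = 0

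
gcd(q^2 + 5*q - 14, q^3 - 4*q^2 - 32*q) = 1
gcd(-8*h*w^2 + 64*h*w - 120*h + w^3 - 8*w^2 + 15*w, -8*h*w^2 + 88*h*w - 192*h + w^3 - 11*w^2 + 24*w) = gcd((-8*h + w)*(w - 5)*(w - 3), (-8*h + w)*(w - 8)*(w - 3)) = -8*h*w + 24*h + w^2 - 3*w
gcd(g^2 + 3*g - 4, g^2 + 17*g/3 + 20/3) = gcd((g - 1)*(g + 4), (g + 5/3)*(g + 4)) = g + 4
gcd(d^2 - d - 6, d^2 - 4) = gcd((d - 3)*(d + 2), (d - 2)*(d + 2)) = d + 2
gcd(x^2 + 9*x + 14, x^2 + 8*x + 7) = x + 7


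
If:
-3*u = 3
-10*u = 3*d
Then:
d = 10/3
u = -1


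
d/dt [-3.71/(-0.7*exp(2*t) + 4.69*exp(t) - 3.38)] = (17.3999 - 5.194*exp(t))*exp(t)/(0.7*exp(2*t) - 4.69*exp(t) + 3.38)^2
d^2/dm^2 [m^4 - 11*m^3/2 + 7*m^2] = 12*m^2 - 33*m + 14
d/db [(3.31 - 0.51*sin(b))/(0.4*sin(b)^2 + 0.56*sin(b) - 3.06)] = (0.204*sin(b)^2 - 2.648*sin(b) - 0.293)*cos(b)/(0.16*sin(b)^4 + 0.448*sin(b)^3 - 2.1344*sin(b)^2 - 3.4272*sin(b) + 9.3636)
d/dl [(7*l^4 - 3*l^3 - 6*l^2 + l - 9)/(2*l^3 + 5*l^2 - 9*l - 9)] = 2*(7*l^6 + 35*l^5 - 96*l^4 - 101*l^3 + 92*l^2 + 99*l - 45)/(4*l^6 + 20*l^5 - 11*l^4 - 126*l^3 - 9*l^2 + 162*l + 81)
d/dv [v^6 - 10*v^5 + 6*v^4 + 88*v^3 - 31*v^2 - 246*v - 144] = 6*v^5 - 50*v^4 + 24*v^3 + 264*v^2 - 62*v - 246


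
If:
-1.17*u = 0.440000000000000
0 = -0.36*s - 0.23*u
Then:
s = 0.24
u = -0.38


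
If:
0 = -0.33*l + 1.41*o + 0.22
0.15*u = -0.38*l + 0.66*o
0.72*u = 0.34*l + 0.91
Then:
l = -0.99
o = -0.39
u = 0.80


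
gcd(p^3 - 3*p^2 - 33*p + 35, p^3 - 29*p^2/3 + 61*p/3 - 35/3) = p^2 - 8*p + 7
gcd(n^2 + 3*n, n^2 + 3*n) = n^2 + 3*n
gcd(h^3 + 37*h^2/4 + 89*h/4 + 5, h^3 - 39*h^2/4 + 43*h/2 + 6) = h + 1/4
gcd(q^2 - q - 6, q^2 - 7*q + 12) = q - 3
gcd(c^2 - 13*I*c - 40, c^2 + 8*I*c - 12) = 1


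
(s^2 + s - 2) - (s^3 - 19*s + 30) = -s^3 + s^2 + 20*s - 32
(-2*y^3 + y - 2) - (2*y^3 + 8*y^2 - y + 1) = -4*y^3 - 8*y^2 + 2*y - 3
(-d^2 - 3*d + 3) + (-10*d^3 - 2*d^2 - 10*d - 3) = -10*d^3 - 3*d^2 - 13*d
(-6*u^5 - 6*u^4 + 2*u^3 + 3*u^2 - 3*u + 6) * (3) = -18*u^5 - 18*u^4 + 6*u^3 + 9*u^2 - 9*u + 18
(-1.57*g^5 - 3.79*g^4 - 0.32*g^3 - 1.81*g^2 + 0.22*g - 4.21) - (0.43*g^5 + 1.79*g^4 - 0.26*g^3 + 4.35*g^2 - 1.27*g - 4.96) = -2.0*g^5 - 5.58*g^4 - 0.06*g^3 - 6.16*g^2 + 1.49*g + 0.75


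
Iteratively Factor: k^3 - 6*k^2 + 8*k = (k)*(k^2 - 6*k + 8) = k*(k - 4)*(k - 2)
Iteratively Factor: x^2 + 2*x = (x + 2)*(x)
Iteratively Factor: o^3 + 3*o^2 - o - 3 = (o + 1)*(o^2 + 2*o - 3) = (o + 1)*(o + 3)*(o - 1)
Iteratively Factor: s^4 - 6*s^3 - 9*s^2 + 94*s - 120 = (s + 4)*(s^3 - 10*s^2 + 31*s - 30) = (s - 2)*(s + 4)*(s^2 - 8*s + 15) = (s - 5)*(s - 2)*(s + 4)*(s - 3)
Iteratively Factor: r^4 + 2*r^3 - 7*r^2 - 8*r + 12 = (r + 2)*(r^3 - 7*r + 6) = (r - 2)*(r + 2)*(r^2 + 2*r - 3) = (r - 2)*(r - 1)*(r + 2)*(r + 3)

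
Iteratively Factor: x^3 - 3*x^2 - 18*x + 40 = (x - 2)*(x^2 - x - 20) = (x - 2)*(x + 4)*(x - 5)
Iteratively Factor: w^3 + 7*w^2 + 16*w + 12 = (w + 2)*(w^2 + 5*w + 6) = (w + 2)*(w + 3)*(w + 2)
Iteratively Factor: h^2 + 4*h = (h + 4)*(h)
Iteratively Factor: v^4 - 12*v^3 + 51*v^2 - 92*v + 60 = (v - 2)*(v^3 - 10*v^2 + 31*v - 30) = (v - 5)*(v - 2)*(v^2 - 5*v + 6) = (v - 5)*(v - 2)^2*(v - 3)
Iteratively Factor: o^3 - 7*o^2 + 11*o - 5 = (o - 1)*(o^2 - 6*o + 5) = (o - 1)^2*(o - 5)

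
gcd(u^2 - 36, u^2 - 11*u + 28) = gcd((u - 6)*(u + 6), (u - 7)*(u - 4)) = 1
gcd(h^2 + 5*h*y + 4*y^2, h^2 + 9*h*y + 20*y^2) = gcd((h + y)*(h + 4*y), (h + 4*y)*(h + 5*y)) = h + 4*y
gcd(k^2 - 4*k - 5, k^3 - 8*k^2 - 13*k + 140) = k - 5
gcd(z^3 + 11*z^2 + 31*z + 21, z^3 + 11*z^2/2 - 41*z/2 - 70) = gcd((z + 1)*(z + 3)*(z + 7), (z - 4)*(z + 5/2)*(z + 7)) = z + 7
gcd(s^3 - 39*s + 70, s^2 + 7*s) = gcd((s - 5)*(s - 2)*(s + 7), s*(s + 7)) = s + 7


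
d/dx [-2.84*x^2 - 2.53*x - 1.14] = -5.68*x - 2.53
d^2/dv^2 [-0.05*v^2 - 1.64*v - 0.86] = -0.100000000000000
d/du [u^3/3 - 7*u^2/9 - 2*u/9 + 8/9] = u^2 - 14*u/9 - 2/9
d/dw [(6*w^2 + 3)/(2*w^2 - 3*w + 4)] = 9*(-2*w^2 + 4*w + 1)/(4*w^4 - 12*w^3 + 25*w^2 - 24*w + 16)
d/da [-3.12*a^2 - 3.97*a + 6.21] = -6.24*a - 3.97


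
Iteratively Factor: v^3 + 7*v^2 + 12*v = (v + 4)*(v^2 + 3*v) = (v + 3)*(v + 4)*(v)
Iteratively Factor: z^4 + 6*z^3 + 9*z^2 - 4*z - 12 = (z + 2)*(z^3 + 4*z^2 + z - 6) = (z - 1)*(z + 2)*(z^2 + 5*z + 6) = (z - 1)*(z + 2)*(z + 3)*(z + 2)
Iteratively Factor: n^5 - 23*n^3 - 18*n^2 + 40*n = (n - 1)*(n^4 + n^3 - 22*n^2 - 40*n) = (n - 5)*(n - 1)*(n^3 + 6*n^2 + 8*n) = (n - 5)*(n - 1)*(n + 2)*(n^2 + 4*n) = (n - 5)*(n - 1)*(n + 2)*(n + 4)*(n)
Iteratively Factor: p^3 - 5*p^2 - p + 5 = (p + 1)*(p^2 - 6*p + 5) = (p - 5)*(p + 1)*(p - 1)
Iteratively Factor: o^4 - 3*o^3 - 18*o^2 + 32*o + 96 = (o + 2)*(o^3 - 5*o^2 - 8*o + 48) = (o - 4)*(o + 2)*(o^2 - o - 12) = (o - 4)^2*(o + 2)*(o + 3)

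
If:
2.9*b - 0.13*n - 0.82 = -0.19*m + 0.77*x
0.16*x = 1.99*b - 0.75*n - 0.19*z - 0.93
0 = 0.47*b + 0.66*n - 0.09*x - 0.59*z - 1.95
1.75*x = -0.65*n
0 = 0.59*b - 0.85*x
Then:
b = 0.09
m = 3.15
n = -0.16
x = 0.06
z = -3.42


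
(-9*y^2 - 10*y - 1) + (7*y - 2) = -9*y^2 - 3*y - 3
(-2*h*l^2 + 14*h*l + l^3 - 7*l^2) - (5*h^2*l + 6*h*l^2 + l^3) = -5*h^2*l - 8*h*l^2 + 14*h*l - 7*l^2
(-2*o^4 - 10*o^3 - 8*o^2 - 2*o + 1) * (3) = -6*o^4 - 30*o^3 - 24*o^2 - 6*o + 3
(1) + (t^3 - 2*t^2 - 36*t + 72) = t^3 - 2*t^2 - 36*t + 73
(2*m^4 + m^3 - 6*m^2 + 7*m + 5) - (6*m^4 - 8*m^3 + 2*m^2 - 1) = -4*m^4 + 9*m^3 - 8*m^2 + 7*m + 6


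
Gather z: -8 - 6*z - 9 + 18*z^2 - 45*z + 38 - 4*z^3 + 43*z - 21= -4*z^3 + 18*z^2 - 8*z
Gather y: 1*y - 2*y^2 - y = -2*y^2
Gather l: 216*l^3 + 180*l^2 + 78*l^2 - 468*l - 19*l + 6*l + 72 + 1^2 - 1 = 216*l^3 + 258*l^2 - 481*l + 72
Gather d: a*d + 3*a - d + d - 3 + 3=a*d + 3*a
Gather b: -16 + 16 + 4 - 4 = 0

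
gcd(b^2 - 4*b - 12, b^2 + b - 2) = b + 2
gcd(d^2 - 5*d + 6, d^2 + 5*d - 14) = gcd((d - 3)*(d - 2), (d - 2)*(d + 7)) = d - 2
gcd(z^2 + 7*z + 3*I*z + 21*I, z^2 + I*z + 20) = 1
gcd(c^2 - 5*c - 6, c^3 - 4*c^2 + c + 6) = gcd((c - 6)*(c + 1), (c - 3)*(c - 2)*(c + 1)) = c + 1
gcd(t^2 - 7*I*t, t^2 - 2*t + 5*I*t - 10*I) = 1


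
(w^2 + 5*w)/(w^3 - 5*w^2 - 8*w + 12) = w*(w + 5)/(w^3 - 5*w^2 - 8*w + 12)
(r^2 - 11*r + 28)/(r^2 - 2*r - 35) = (r - 4)/(r + 5)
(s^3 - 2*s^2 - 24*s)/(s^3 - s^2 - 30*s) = (s + 4)/(s + 5)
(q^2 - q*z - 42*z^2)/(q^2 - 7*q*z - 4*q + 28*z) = (q + 6*z)/(q - 4)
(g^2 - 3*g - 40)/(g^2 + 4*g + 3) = (g^2 - 3*g - 40)/(g^2 + 4*g + 3)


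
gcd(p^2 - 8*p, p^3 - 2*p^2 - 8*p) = p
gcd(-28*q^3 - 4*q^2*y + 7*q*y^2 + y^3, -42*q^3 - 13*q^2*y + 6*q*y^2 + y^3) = 14*q^2 + 9*q*y + y^2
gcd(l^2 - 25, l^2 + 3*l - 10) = l + 5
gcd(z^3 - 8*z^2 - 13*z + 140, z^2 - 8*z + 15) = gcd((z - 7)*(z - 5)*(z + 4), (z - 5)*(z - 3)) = z - 5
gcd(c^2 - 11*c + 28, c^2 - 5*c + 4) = c - 4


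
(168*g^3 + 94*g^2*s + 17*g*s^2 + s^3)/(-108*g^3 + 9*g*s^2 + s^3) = (28*g^2 + 11*g*s + s^2)/(-18*g^2 + 3*g*s + s^2)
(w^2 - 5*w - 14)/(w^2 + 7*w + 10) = (w - 7)/(w + 5)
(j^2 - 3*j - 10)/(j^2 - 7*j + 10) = (j + 2)/(j - 2)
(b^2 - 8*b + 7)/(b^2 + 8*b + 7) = (b^2 - 8*b + 7)/(b^2 + 8*b + 7)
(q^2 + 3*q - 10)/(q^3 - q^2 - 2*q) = (q + 5)/(q*(q + 1))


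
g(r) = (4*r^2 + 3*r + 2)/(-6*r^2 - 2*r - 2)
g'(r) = (8*r + 3)/(-6*r^2 - 2*r - 2) + (12*r + 2)*(4*r^2 + 3*r + 2)/(-6*r^2 - 2*r - 2)^2 = (5*r^2 + 4*r - 1)/(2*(9*r^4 + 6*r^3 + 7*r^2 + 2*r + 1))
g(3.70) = -0.74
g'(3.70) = 0.02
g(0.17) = -1.04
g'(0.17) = -0.06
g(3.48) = -0.75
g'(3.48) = 0.02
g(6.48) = -0.71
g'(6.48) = 0.01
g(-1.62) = -0.53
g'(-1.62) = 0.05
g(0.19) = -1.05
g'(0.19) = -0.02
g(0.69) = -0.96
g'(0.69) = 0.21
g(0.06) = -1.02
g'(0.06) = -0.32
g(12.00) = -0.69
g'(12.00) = 0.00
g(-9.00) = -0.64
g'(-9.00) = 0.00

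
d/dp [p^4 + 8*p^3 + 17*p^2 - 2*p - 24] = 4*p^3 + 24*p^2 + 34*p - 2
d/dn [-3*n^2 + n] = 1 - 6*n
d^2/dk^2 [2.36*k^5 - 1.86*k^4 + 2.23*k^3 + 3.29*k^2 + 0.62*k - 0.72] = 47.2*k^3 - 22.32*k^2 + 13.38*k + 6.58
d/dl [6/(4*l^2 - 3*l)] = 6*(3 - 8*l)/(l^2*(4*l - 3)^2)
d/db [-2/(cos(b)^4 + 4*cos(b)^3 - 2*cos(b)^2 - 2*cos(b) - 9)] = 4*(2*sin(b)^2*cos(b) + 6*sin(b)^2 - 5)*sin(b)/(sin(b)^4 + cos(b) + cos(3*b) - 10)^2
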